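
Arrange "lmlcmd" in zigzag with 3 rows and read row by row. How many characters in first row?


Zigzag "lmlcmd" into 3 rows:
Placing characters:
  'l' => row 0
  'm' => row 1
  'l' => row 2
  'c' => row 1
  'm' => row 0
  'd' => row 1
Rows:
  Row 0: "lm"
  Row 1: "mcd"
  Row 2: "l"
First row length: 2

2


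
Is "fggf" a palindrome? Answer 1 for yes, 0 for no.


Input: fggf
Reversed: fggf
  Compare pos 0 ('f') with pos 3 ('f'): match
  Compare pos 1 ('g') with pos 2 ('g'): match
Result: palindrome

1


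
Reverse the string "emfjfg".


Input: emfjfg
Reading characters right to left:
  Position 5: 'g'
  Position 4: 'f'
  Position 3: 'j'
  Position 2: 'f'
  Position 1: 'm'
  Position 0: 'e'
Reversed: gfjfme

gfjfme


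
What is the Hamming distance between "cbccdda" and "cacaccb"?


Comparing "cbccdda" and "cacaccb" position by position:
  Position 0: 'c' vs 'c' => same
  Position 1: 'b' vs 'a' => differ
  Position 2: 'c' vs 'c' => same
  Position 3: 'c' vs 'a' => differ
  Position 4: 'd' vs 'c' => differ
  Position 5: 'd' vs 'c' => differ
  Position 6: 'a' vs 'b' => differ
Total differences (Hamming distance): 5

5


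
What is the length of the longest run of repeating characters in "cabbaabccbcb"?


Input: "cabbaabccbcb"
Scanning for longest run:
  Position 1 ('a'): new char, reset run to 1
  Position 2 ('b'): new char, reset run to 1
  Position 3 ('b'): continues run of 'b', length=2
  Position 4 ('a'): new char, reset run to 1
  Position 5 ('a'): continues run of 'a', length=2
  Position 6 ('b'): new char, reset run to 1
  Position 7 ('c'): new char, reset run to 1
  Position 8 ('c'): continues run of 'c', length=2
  Position 9 ('b'): new char, reset run to 1
  Position 10 ('c'): new char, reset run to 1
  Position 11 ('b'): new char, reset run to 1
Longest run: 'b' with length 2

2


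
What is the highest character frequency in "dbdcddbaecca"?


Input: dbdcddbaecca
Character counts:
  'a': 2
  'b': 2
  'c': 3
  'd': 4
  'e': 1
Maximum frequency: 4

4


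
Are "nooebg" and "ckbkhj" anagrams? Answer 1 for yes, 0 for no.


Strings: "nooebg", "ckbkhj"
Sorted first:  begnoo
Sorted second: bchjkk
Differ at position 1: 'e' vs 'c' => not anagrams

0


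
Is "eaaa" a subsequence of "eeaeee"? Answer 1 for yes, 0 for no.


Check if "eaaa" is a subsequence of "eeaeee"
Greedy scan:
  Position 0 ('e'): matches sub[0] = 'e'
  Position 1 ('e'): no match needed
  Position 2 ('a'): matches sub[1] = 'a'
  Position 3 ('e'): no match needed
  Position 4 ('e'): no match needed
  Position 5 ('e'): no match needed
Only matched 2/4 characters => not a subsequence

0


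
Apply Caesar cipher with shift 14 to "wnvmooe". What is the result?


Caesar cipher: shift "wnvmooe" by 14
  'w' (pos 22) + 14 = pos 10 = 'k'
  'n' (pos 13) + 14 = pos 1 = 'b'
  'v' (pos 21) + 14 = pos 9 = 'j'
  'm' (pos 12) + 14 = pos 0 = 'a'
  'o' (pos 14) + 14 = pos 2 = 'c'
  'o' (pos 14) + 14 = pos 2 = 'c'
  'e' (pos 4) + 14 = pos 18 = 's'
Result: kbjaccs

kbjaccs


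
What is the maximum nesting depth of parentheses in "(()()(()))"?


Input: "(()()(()))"
Tracking depth:
  Position 0 '(': depth becomes 1
  Position 1 '(': depth becomes 2
  Position 2 ')': depth becomes 1
  Position 3 '(': depth becomes 2
  Position 4 ')': depth becomes 1
  Position 5 '(': depth becomes 2
  Position 6 '(': depth becomes 3
  Position 7 ')': depth becomes 2
  Position 8 ')': depth becomes 1
  Position 9 ')': depth becomes 0
Maximum depth reached: 3

3


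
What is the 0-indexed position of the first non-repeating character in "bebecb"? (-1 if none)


Input: bebecb
Character frequencies:
  'b': 3
  'c': 1
  'e': 2
Scanning left to right for freq == 1:
  Position 0 ('b'): freq=3, skip
  Position 1 ('e'): freq=2, skip
  Position 2 ('b'): freq=3, skip
  Position 3 ('e'): freq=2, skip
  Position 4 ('c'): unique! => answer = 4

4


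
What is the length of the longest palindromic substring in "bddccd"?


Input: "bddccd"
Checking substrings for palindromes:
  [2:6] "dccd" (len 4) => palindrome
  [1:3] "dd" (len 2) => palindrome
  [3:5] "cc" (len 2) => palindrome
Longest palindromic substring: "dccd" with length 4

4


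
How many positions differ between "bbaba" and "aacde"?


Comparing "bbaba" and "aacde" position by position:
  Position 0: 'b' vs 'a' => DIFFER
  Position 1: 'b' vs 'a' => DIFFER
  Position 2: 'a' vs 'c' => DIFFER
  Position 3: 'b' vs 'd' => DIFFER
  Position 4: 'a' vs 'e' => DIFFER
Positions that differ: 5

5


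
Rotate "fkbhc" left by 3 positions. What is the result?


Input: "fkbhc", rotate left by 3
First 3 characters: "fkb"
Remaining characters: "hc"
Concatenate remaining + first: "hc" + "fkb" = "hcfkb"

hcfkb


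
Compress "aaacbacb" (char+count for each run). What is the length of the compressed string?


Input: aaacbacb
Runs:
  'a' x 3 => "a3"
  'c' x 1 => "c1"
  'b' x 1 => "b1"
  'a' x 1 => "a1"
  'c' x 1 => "c1"
  'b' x 1 => "b1"
Compressed: "a3c1b1a1c1b1"
Compressed length: 12

12


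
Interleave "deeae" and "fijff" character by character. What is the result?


Interleaving "deeae" and "fijff":
  Position 0: 'd' from first, 'f' from second => "df"
  Position 1: 'e' from first, 'i' from second => "ei"
  Position 2: 'e' from first, 'j' from second => "ej"
  Position 3: 'a' from first, 'f' from second => "af"
  Position 4: 'e' from first, 'f' from second => "ef"
Result: dfeiejafef

dfeiejafef


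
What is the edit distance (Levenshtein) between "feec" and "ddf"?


Computing edit distance: "feec" -> "ddf"
DP table:
           d    d    f
      0    1    2    3
  f   1    1    2    2
  e   2    2    2    3
  e   3    3    3    3
  c   4    4    4    4
Edit distance = dp[4][3] = 4

4


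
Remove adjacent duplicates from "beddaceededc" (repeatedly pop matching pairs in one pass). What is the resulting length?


Input: beddaceededc
Stack-based adjacent duplicate removal:
  Read 'b': push. Stack: b
  Read 'e': push. Stack: be
  Read 'd': push. Stack: bed
  Read 'd': matches stack top 'd' => pop. Stack: be
  Read 'a': push. Stack: bea
  Read 'c': push. Stack: beac
  Read 'e': push. Stack: beace
  Read 'e': matches stack top 'e' => pop. Stack: beac
  Read 'd': push. Stack: beacd
  Read 'e': push. Stack: beacde
  Read 'd': push. Stack: beacded
  Read 'c': push. Stack: beacdedc
Final stack: "beacdedc" (length 8)

8


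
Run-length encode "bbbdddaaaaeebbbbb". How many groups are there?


Input: bbbdddaaaaeebbbbb
Scanning for consecutive runs:
  Group 1: 'b' x 3 (positions 0-2)
  Group 2: 'd' x 3 (positions 3-5)
  Group 3: 'a' x 4 (positions 6-9)
  Group 4: 'e' x 2 (positions 10-11)
  Group 5: 'b' x 5 (positions 12-16)
Total groups: 5

5


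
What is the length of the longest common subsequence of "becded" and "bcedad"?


LCS of "becded" and "bcedad"
DP table:
           b    c    e    d    a    d
      0    0    0    0    0    0    0
  b   0    1    1    1    1    1    1
  e   0    1    1    2    2    2    2
  c   0    1    2    2    2    2    2
  d   0    1    2    2    3    3    3
  e   0    1    2    3    3    3    3
  d   0    1    2    3    4    4    4
LCS length = dp[6][6] = 4

4


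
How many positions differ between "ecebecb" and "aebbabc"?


Comparing "ecebecb" and "aebbabc" position by position:
  Position 0: 'e' vs 'a' => DIFFER
  Position 1: 'c' vs 'e' => DIFFER
  Position 2: 'e' vs 'b' => DIFFER
  Position 3: 'b' vs 'b' => same
  Position 4: 'e' vs 'a' => DIFFER
  Position 5: 'c' vs 'b' => DIFFER
  Position 6: 'b' vs 'c' => DIFFER
Positions that differ: 6

6


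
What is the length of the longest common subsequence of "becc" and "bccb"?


LCS of "becc" and "bccb"
DP table:
           b    c    c    b
      0    0    0    0    0
  b   0    1    1    1    1
  e   0    1    1    1    1
  c   0    1    2    2    2
  c   0    1    2    3    3
LCS length = dp[4][4] = 3

3


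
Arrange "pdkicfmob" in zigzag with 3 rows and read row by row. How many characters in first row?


Zigzag "pdkicfmob" into 3 rows:
Placing characters:
  'p' => row 0
  'd' => row 1
  'k' => row 2
  'i' => row 1
  'c' => row 0
  'f' => row 1
  'm' => row 2
  'o' => row 1
  'b' => row 0
Rows:
  Row 0: "pcb"
  Row 1: "difo"
  Row 2: "km"
First row length: 3

3


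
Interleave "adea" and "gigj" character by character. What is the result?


Interleaving "adea" and "gigj":
  Position 0: 'a' from first, 'g' from second => "ag"
  Position 1: 'd' from first, 'i' from second => "di"
  Position 2: 'e' from first, 'g' from second => "eg"
  Position 3: 'a' from first, 'j' from second => "aj"
Result: agdiegaj

agdiegaj


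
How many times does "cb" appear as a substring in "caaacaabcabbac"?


Searching for "cb" in "caaacaabcabbac"
Scanning each position:
  Position 0: "ca" => no
  Position 1: "aa" => no
  Position 2: "aa" => no
  Position 3: "ac" => no
  Position 4: "ca" => no
  Position 5: "aa" => no
  Position 6: "ab" => no
  Position 7: "bc" => no
  Position 8: "ca" => no
  Position 9: "ab" => no
  Position 10: "bb" => no
  Position 11: "ba" => no
  Position 12: "ac" => no
Total occurrences: 0

0


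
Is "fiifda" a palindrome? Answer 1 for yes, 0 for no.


Input: fiifda
Reversed: adfiif
  Compare pos 0 ('f') with pos 5 ('a'): MISMATCH
  Compare pos 1 ('i') with pos 4 ('d'): MISMATCH
  Compare pos 2 ('i') with pos 3 ('f'): MISMATCH
Result: not a palindrome

0


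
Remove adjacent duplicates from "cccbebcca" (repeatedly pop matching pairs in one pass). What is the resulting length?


Input: cccbebcca
Stack-based adjacent duplicate removal:
  Read 'c': push. Stack: c
  Read 'c': matches stack top 'c' => pop. Stack: (empty)
  Read 'c': push. Stack: c
  Read 'b': push. Stack: cb
  Read 'e': push. Stack: cbe
  Read 'b': push. Stack: cbeb
  Read 'c': push. Stack: cbebc
  Read 'c': matches stack top 'c' => pop. Stack: cbeb
  Read 'a': push. Stack: cbeba
Final stack: "cbeba" (length 5)

5


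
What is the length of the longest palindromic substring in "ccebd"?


Input: "ccebd"
Checking substrings for palindromes:
  [0:2] "cc" (len 2) => palindrome
Longest palindromic substring: "cc" with length 2

2


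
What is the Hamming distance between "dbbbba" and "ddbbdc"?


Comparing "dbbbba" and "ddbbdc" position by position:
  Position 0: 'd' vs 'd' => same
  Position 1: 'b' vs 'd' => differ
  Position 2: 'b' vs 'b' => same
  Position 3: 'b' vs 'b' => same
  Position 4: 'b' vs 'd' => differ
  Position 5: 'a' vs 'c' => differ
Total differences (Hamming distance): 3

3


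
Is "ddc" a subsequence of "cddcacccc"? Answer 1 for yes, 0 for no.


Check if "ddc" is a subsequence of "cddcacccc"
Greedy scan:
  Position 0 ('c'): no match needed
  Position 1 ('d'): matches sub[0] = 'd'
  Position 2 ('d'): matches sub[1] = 'd'
  Position 3 ('c'): matches sub[2] = 'c'
  Position 4 ('a'): no match needed
  Position 5 ('c'): no match needed
  Position 6 ('c'): no match needed
  Position 7 ('c'): no match needed
  Position 8 ('c'): no match needed
All 3 characters matched => is a subsequence

1


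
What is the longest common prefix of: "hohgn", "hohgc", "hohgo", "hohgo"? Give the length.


Words: hohgn, hohgc, hohgo, hohgo
  Position 0: all 'h' => match
  Position 1: all 'o' => match
  Position 2: all 'h' => match
  Position 3: all 'g' => match
  Position 4: ('n', 'c', 'o', 'o') => mismatch, stop
LCP = "hohg" (length 4)

4


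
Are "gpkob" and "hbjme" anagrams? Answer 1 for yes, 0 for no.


Strings: "gpkob", "hbjme"
Sorted first:  bgkop
Sorted second: behjm
Differ at position 1: 'g' vs 'e' => not anagrams

0


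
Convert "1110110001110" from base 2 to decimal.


Input: "1110110001110" in base 2
Positional expansion:
  Digit '1' (value 1) x 2^12 = 4096
  Digit '1' (value 1) x 2^11 = 2048
  Digit '1' (value 1) x 2^10 = 1024
  Digit '0' (value 0) x 2^9 = 0
  Digit '1' (value 1) x 2^8 = 256
  Digit '1' (value 1) x 2^7 = 128
  Digit '0' (value 0) x 2^6 = 0
  Digit '0' (value 0) x 2^5 = 0
  Digit '0' (value 0) x 2^4 = 0
  Digit '1' (value 1) x 2^3 = 8
  Digit '1' (value 1) x 2^2 = 4
  Digit '1' (value 1) x 2^1 = 2
  Digit '0' (value 0) x 2^0 = 0
Sum = 7566

7566


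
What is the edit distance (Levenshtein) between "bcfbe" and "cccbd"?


Computing edit distance: "bcfbe" -> "cccbd"
DP table:
           c    c    c    b    d
      0    1    2    3    4    5
  b   1    1    2    3    3    4
  c   2    1    1    2    3    4
  f   3    2    2    2    3    4
  b   4    3    3    3    2    3
  e   5    4    4    4    3    3
Edit distance = dp[5][5] = 3

3


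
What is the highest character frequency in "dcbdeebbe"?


Input: dcbdeebbe
Character counts:
  'b': 3
  'c': 1
  'd': 2
  'e': 3
Maximum frequency: 3

3


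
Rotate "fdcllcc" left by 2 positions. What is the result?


Input: "fdcllcc", rotate left by 2
First 2 characters: "fd"
Remaining characters: "cllcc"
Concatenate remaining + first: "cllcc" + "fd" = "cllccfd"

cllccfd


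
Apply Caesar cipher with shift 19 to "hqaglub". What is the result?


Caesar cipher: shift "hqaglub" by 19
  'h' (pos 7) + 19 = pos 0 = 'a'
  'q' (pos 16) + 19 = pos 9 = 'j'
  'a' (pos 0) + 19 = pos 19 = 't'
  'g' (pos 6) + 19 = pos 25 = 'z'
  'l' (pos 11) + 19 = pos 4 = 'e'
  'u' (pos 20) + 19 = pos 13 = 'n'
  'b' (pos 1) + 19 = pos 20 = 'u'
Result: ajtzenu

ajtzenu


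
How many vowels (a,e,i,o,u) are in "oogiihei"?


Input: oogiihei
Checking each character:
  'o' at position 0: vowel (running total: 1)
  'o' at position 1: vowel (running total: 2)
  'g' at position 2: consonant
  'i' at position 3: vowel (running total: 3)
  'i' at position 4: vowel (running total: 4)
  'h' at position 5: consonant
  'e' at position 6: vowel (running total: 5)
  'i' at position 7: vowel (running total: 6)
Total vowels: 6

6


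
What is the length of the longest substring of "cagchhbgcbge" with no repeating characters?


Input: "cagchhbgcbge"
Sliding window (track last position of each char):
  Position 0 ('c'): window [0,0] length 1 -- new best
  Position 1 ('a'): window [0,1] length 2 -- new best
  Position 2 ('g'): window [0,2] length 3 -- new best
  Position 3 ('c'): repeat (last at 0), move window start to 1
  Position 3 ('c'): window [1,3] length 3
  Position 4 ('h'): window [1,4] length 4 -- new best
  Position 5 ('h'): repeat (last at 4), move window start to 5
  Position 5 ('h'): window [5,5] length 1
  Position 6 ('b'): window [5,6] length 2
  Position 7 ('g'): window [5,7] length 3
  Position 8 ('c'): window [5,8] length 4
  Position 9 ('b'): repeat (last at 6), move window start to 7
  Position 9 ('b'): window [7,9] length 3
  Position 10 ('g'): repeat (last at 7), move window start to 8
  Position 10 ('g'): window [8,10] length 3
  Position 11 ('e'): window [8,11] length 4
Longest substring with no repeats: "agch" with length 4

4


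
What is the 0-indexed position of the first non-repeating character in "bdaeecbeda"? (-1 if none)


Input: bdaeecbeda
Character frequencies:
  'a': 2
  'b': 2
  'c': 1
  'd': 2
  'e': 3
Scanning left to right for freq == 1:
  Position 0 ('b'): freq=2, skip
  Position 1 ('d'): freq=2, skip
  Position 2 ('a'): freq=2, skip
  Position 3 ('e'): freq=3, skip
  Position 4 ('e'): freq=3, skip
  Position 5 ('c'): unique! => answer = 5

5


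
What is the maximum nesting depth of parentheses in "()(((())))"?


Input: "()(((())))"
Tracking depth:
  Position 0 '(': depth becomes 1
  Position 1 ')': depth becomes 0
  Position 2 '(': depth becomes 1
  Position 3 '(': depth becomes 2
  Position 4 '(': depth becomes 3
  Position 5 '(': depth becomes 4
  Position 6 ')': depth becomes 3
  Position 7 ')': depth becomes 2
  Position 8 ')': depth becomes 1
  Position 9 ')': depth becomes 0
Maximum depth reached: 4

4


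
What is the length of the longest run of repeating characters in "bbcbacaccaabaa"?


Input: "bbcbacaccaabaa"
Scanning for longest run:
  Position 1 ('b'): continues run of 'b', length=2
  Position 2 ('c'): new char, reset run to 1
  Position 3 ('b'): new char, reset run to 1
  Position 4 ('a'): new char, reset run to 1
  Position 5 ('c'): new char, reset run to 1
  Position 6 ('a'): new char, reset run to 1
  Position 7 ('c'): new char, reset run to 1
  Position 8 ('c'): continues run of 'c', length=2
  Position 9 ('a'): new char, reset run to 1
  Position 10 ('a'): continues run of 'a', length=2
  Position 11 ('b'): new char, reset run to 1
  Position 12 ('a'): new char, reset run to 1
  Position 13 ('a'): continues run of 'a', length=2
Longest run: 'b' with length 2

2


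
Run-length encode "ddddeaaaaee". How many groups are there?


Input: ddddeaaaaee
Scanning for consecutive runs:
  Group 1: 'd' x 4 (positions 0-3)
  Group 2: 'e' x 1 (positions 4-4)
  Group 3: 'a' x 4 (positions 5-8)
  Group 4: 'e' x 2 (positions 9-10)
Total groups: 4

4


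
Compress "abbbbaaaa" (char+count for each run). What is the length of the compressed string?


Input: abbbbaaaa
Runs:
  'a' x 1 => "a1"
  'b' x 4 => "b4"
  'a' x 4 => "a4"
Compressed: "a1b4a4"
Compressed length: 6

6


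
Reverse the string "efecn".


Input: efecn
Reading characters right to left:
  Position 4: 'n'
  Position 3: 'c'
  Position 2: 'e'
  Position 1: 'f'
  Position 0: 'e'
Reversed: ncefe

ncefe


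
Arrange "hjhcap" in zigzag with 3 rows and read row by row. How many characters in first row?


Zigzag "hjhcap" into 3 rows:
Placing characters:
  'h' => row 0
  'j' => row 1
  'h' => row 2
  'c' => row 1
  'a' => row 0
  'p' => row 1
Rows:
  Row 0: "ha"
  Row 1: "jcp"
  Row 2: "h"
First row length: 2

2


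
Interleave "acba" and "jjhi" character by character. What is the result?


Interleaving "acba" and "jjhi":
  Position 0: 'a' from first, 'j' from second => "aj"
  Position 1: 'c' from first, 'j' from second => "cj"
  Position 2: 'b' from first, 'h' from second => "bh"
  Position 3: 'a' from first, 'i' from second => "ai"
Result: ajcjbhai

ajcjbhai


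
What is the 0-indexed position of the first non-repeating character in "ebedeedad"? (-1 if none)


Input: ebedeedad
Character frequencies:
  'a': 1
  'b': 1
  'd': 3
  'e': 4
Scanning left to right for freq == 1:
  Position 0 ('e'): freq=4, skip
  Position 1 ('b'): unique! => answer = 1

1


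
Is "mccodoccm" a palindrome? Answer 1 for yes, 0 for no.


Input: mccodoccm
Reversed: mccodoccm
  Compare pos 0 ('m') with pos 8 ('m'): match
  Compare pos 1 ('c') with pos 7 ('c'): match
  Compare pos 2 ('c') with pos 6 ('c'): match
  Compare pos 3 ('o') with pos 5 ('o'): match
Result: palindrome

1


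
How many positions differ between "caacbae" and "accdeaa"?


Comparing "caacbae" and "accdeaa" position by position:
  Position 0: 'c' vs 'a' => DIFFER
  Position 1: 'a' vs 'c' => DIFFER
  Position 2: 'a' vs 'c' => DIFFER
  Position 3: 'c' vs 'd' => DIFFER
  Position 4: 'b' vs 'e' => DIFFER
  Position 5: 'a' vs 'a' => same
  Position 6: 'e' vs 'a' => DIFFER
Positions that differ: 6

6


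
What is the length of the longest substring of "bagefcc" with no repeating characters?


Input: "bagefcc"
Sliding window (track last position of each char):
  Position 0 ('b'): window [0,0] length 1 -- new best
  Position 1 ('a'): window [0,1] length 2 -- new best
  Position 2 ('g'): window [0,2] length 3 -- new best
  Position 3 ('e'): window [0,3] length 4 -- new best
  Position 4 ('f'): window [0,4] length 5 -- new best
  Position 5 ('c'): window [0,5] length 6 -- new best
  Position 6 ('c'): repeat (last at 5), move window start to 6
  Position 6 ('c'): window [6,6] length 1
Longest substring with no repeats: "bagefc" with length 6

6


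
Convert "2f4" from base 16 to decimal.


Input: "2f4" in base 16
Positional expansion:
  Digit '2' (value 2) x 16^2 = 512
  Digit 'f' (value 15) x 16^1 = 240
  Digit '4' (value 4) x 16^0 = 4
Sum = 756

756


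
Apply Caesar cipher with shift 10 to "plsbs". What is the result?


Caesar cipher: shift "plsbs" by 10
  'p' (pos 15) + 10 = pos 25 = 'z'
  'l' (pos 11) + 10 = pos 21 = 'v'
  's' (pos 18) + 10 = pos 2 = 'c'
  'b' (pos 1) + 10 = pos 11 = 'l'
  's' (pos 18) + 10 = pos 2 = 'c'
Result: zvclc

zvclc


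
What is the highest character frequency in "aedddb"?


Input: aedddb
Character counts:
  'a': 1
  'b': 1
  'd': 3
  'e': 1
Maximum frequency: 3

3


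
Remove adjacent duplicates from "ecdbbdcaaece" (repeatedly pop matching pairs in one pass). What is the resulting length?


Input: ecdbbdcaaece
Stack-based adjacent duplicate removal:
  Read 'e': push. Stack: e
  Read 'c': push. Stack: ec
  Read 'd': push. Stack: ecd
  Read 'b': push. Stack: ecdb
  Read 'b': matches stack top 'b' => pop. Stack: ecd
  Read 'd': matches stack top 'd' => pop. Stack: ec
  Read 'c': matches stack top 'c' => pop. Stack: e
  Read 'a': push. Stack: ea
  Read 'a': matches stack top 'a' => pop. Stack: e
  Read 'e': matches stack top 'e' => pop. Stack: (empty)
  Read 'c': push. Stack: c
  Read 'e': push. Stack: ce
Final stack: "ce" (length 2)

2


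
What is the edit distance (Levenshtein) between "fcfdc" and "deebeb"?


Computing edit distance: "fcfdc" -> "deebeb"
DP table:
           d    e    e    b    e    b
      0    1    2    3    4    5    6
  f   1    1    2    3    4    5    6
  c   2    2    2    3    4    5    6
  f   3    3    3    3    4    5    6
  d   4    3    4    4    4    5    6
  c   5    4    4    5    5    5    6
Edit distance = dp[5][6] = 6

6


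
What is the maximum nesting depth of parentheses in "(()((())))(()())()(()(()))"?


Input: "(()((())))(()())()(()(()))"
Tracking depth:
  Position 0 '(': depth becomes 1
  Position 1 '(': depth becomes 2
  Position 2 ')': depth becomes 1
  Position 3 '(': depth becomes 2
  Position 4 '(': depth becomes 3
  Position 5 '(': depth becomes 4
  Position 6 ')': depth becomes 3
  Position 7 ')': depth becomes 2
  Position 8 ')': depth becomes 1
  Position 9 ')': depth becomes 0
  Position 10 '(': depth becomes 1
  Position 11 '(': depth becomes 2
  Position 12 ')': depth becomes 1
  Position 13 '(': depth becomes 2
  Position 14 ')': depth becomes 1
  Position 15 ')': depth becomes 0
  Position 16 '(': depth becomes 1
  Position 17 ')': depth becomes 0
  Position 18 '(': depth becomes 1
  Position 19 '(': depth becomes 2
  Position 20 ')': depth becomes 1
  Position 21 '(': depth becomes 2
  Position 22 '(': depth becomes 3
  Position 23 ')': depth becomes 2
  Position 24 ')': depth becomes 1
  Position 25 ')': depth becomes 0
Maximum depth reached: 4

4


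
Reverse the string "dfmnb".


Input: dfmnb
Reading characters right to left:
  Position 4: 'b'
  Position 3: 'n'
  Position 2: 'm'
  Position 1: 'f'
  Position 0: 'd'
Reversed: bnmfd

bnmfd


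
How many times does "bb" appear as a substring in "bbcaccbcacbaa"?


Searching for "bb" in "bbcaccbcacbaa"
Scanning each position:
  Position 0: "bb" => MATCH
  Position 1: "bc" => no
  Position 2: "ca" => no
  Position 3: "ac" => no
  Position 4: "cc" => no
  Position 5: "cb" => no
  Position 6: "bc" => no
  Position 7: "ca" => no
  Position 8: "ac" => no
  Position 9: "cb" => no
  Position 10: "ba" => no
  Position 11: "aa" => no
Total occurrences: 1

1


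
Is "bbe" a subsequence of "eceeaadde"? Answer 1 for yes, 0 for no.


Check if "bbe" is a subsequence of "eceeaadde"
Greedy scan:
  Position 0 ('e'): no match needed
  Position 1 ('c'): no match needed
  Position 2 ('e'): no match needed
  Position 3 ('e'): no match needed
  Position 4 ('a'): no match needed
  Position 5 ('a'): no match needed
  Position 6 ('d'): no match needed
  Position 7 ('d'): no match needed
  Position 8 ('e'): no match needed
Only matched 0/3 characters => not a subsequence

0


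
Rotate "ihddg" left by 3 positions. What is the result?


Input: "ihddg", rotate left by 3
First 3 characters: "ihd"
Remaining characters: "dg"
Concatenate remaining + first: "dg" + "ihd" = "dgihd"

dgihd


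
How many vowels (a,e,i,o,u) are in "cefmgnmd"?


Input: cefmgnmd
Checking each character:
  'c' at position 0: consonant
  'e' at position 1: vowel (running total: 1)
  'f' at position 2: consonant
  'm' at position 3: consonant
  'g' at position 4: consonant
  'n' at position 5: consonant
  'm' at position 6: consonant
  'd' at position 7: consonant
Total vowels: 1

1


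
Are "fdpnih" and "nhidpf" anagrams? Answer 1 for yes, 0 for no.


Strings: "fdpnih", "nhidpf"
Sorted first:  dfhinp
Sorted second: dfhinp
Sorted forms match => anagrams

1


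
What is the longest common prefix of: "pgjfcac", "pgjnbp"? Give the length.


Words: pgjfcac, pgjnbp
  Position 0: all 'p' => match
  Position 1: all 'g' => match
  Position 2: all 'j' => match
  Position 3: ('f', 'n') => mismatch, stop
LCP = "pgj" (length 3)

3


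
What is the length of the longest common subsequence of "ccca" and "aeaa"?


LCS of "ccca" and "aeaa"
DP table:
           a    e    a    a
      0    0    0    0    0
  c   0    0    0    0    0
  c   0    0    0    0    0
  c   0    0    0    0    0
  a   0    1    1    1    1
LCS length = dp[4][4] = 1

1


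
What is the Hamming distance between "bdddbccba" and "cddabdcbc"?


Comparing "bdddbccba" and "cddabdcbc" position by position:
  Position 0: 'b' vs 'c' => differ
  Position 1: 'd' vs 'd' => same
  Position 2: 'd' vs 'd' => same
  Position 3: 'd' vs 'a' => differ
  Position 4: 'b' vs 'b' => same
  Position 5: 'c' vs 'd' => differ
  Position 6: 'c' vs 'c' => same
  Position 7: 'b' vs 'b' => same
  Position 8: 'a' vs 'c' => differ
Total differences (Hamming distance): 4

4


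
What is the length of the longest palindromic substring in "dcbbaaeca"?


Input: "dcbbaaeca"
Checking substrings for palindromes:
  [2:4] "bb" (len 2) => palindrome
  [4:6] "aa" (len 2) => palindrome
Longest palindromic substring: "bb" with length 2

2


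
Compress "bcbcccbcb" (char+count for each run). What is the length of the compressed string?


Input: bcbcccbcb
Runs:
  'b' x 1 => "b1"
  'c' x 1 => "c1"
  'b' x 1 => "b1"
  'c' x 3 => "c3"
  'b' x 1 => "b1"
  'c' x 1 => "c1"
  'b' x 1 => "b1"
Compressed: "b1c1b1c3b1c1b1"
Compressed length: 14

14


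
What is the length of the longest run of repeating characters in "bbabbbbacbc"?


Input: "bbabbbbacbc"
Scanning for longest run:
  Position 1 ('b'): continues run of 'b', length=2
  Position 2 ('a'): new char, reset run to 1
  Position 3 ('b'): new char, reset run to 1
  Position 4 ('b'): continues run of 'b', length=2
  Position 5 ('b'): continues run of 'b', length=3
  Position 6 ('b'): continues run of 'b', length=4
  Position 7 ('a'): new char, reset run to 1
  Position 8 ('c'): new char, reset run to 1
  Position 9 ('b'): new char, reset run to 1
  Position 10 ('c'): new char, reset run to 1
Longest run: 'b' with length 4

4


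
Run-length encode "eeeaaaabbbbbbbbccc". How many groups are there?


Input: eeeaaaabbbbbbbbccc
Scanning for consecutive runs:
  Group 1: 'e' x 3 (positions 0-2)
  Group 2: 'a' x 4 (positions 3-6)
  Group 3: 'b' x 8 (positions 7-14)
  Group 4: 'c' x 3 (positions 15-17)
Total groups: 4

4


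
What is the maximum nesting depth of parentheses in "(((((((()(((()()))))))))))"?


Input: "(((((((()(((()()))))))))))"
Tracking depth:
  Position 0 '(': depth becomes 1
  Position 1 '(': depth becomes 2
  Position 2 '(': depth becomes 3
  Position 3 '(': depth becomes 4
  Position 4 '(': depth becomes 5
  Position 5 '(': depth becomes 6
  Position 6 '(': depth becomes 7
  Position 7 '(': depth becomes 8
  Position 8 ')': depth becomes 7
  Position 9 '(': depth becomes 8
  Position 10 '(': depth becomes 9
  Position 11 '(': depth becomes 10
  Position 12 '(': depth becomes 11
  Position 13 ')': depth becomes 10
  Position 14 '(': depth becomes 11
  Position 15 ')': depth becomes 10
  Position 16 ')': depth becomes 9
  Position 17 ')': depth becomes 8
  Position 18 ')': depth becomes 7
  Position 19 ')': depth becomes 6
  Position 20 ')': depth becomes 5
  Position 21 ')': depth becomes 4
  Position 22 ')': depth becomes 3
  Position 23 ')': depth becomes 2
  Position 24 ')': depth becomes 1
  Position 25 ')': depth becomes 0
Maximum depth reached: 11

11


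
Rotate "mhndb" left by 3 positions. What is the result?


Input: "mhndb", rotate left by 3
First 3 characters: "mhn"
Remaining characters: "db"
Concatenate remaining + first: "db" + "mhn" = "dbmhn"

dbmhn


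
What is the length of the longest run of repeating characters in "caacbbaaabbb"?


Input: "caacbbaaabbb"
Scanning for longest run:
  Position 1 ('a'): new char, reset run to 1
  Position 2 ('a'): continues run of 'a', length=2
  Position 3 ('c'): new char, reset run to 1
  Position 4 ('b'): new char, reset run to 1
  Position 5 ('b'): continues run of 'b', length=2
  Position 6 ('a'): new char, reset run to 1
  Position 7 ('a'): continues run of 'a', length=2
  Position 8 ('a'): continues run of 'a', length=3
  Position 9 ('b'): new char, reset run to 1
  Position 10 ('b'): continues run of 'b', length=2
  Position 11 ('b'): continues run of 'b', length=3
Longest run: 'a' with length 3

3


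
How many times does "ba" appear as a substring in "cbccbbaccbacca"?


Searching for "ba" in "cbccbbaccbacca"
Scanning each position:
  Position 0: "cb" => no
  Position 1: "bc" => no
  Position 2: "cc" => no
  Position 3: "cb" => no
  Position 4: "bb" => no
  Position 5: "ba" => MATCH
  Position 6: "ac" => no
  Position 7: "cc" => no
  Position 8: "cb" => no
  Position 9: "ba" => MATCH
  Position 10: "ac" => no
  Position 11: "cc" => no
  Position 12: "ca" => no
Total occurrences: 2

2


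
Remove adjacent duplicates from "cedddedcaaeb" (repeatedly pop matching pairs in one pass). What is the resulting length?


Input: cedddedcaaeb
Stack-based adjacent duplicate removal:
  Read 'c': push. Stack: c
  Read 'e': push. Stack: ce
  Read 'd': push. Stack: ced
  Read 'd': matches stack top 'd' => pop. Stack: ce
  Read 'd': push. Stack: ced
  Read 'e': push. Stack: cede
  Read 'd': push. Stack: ceded
  Read 'c': push. Stack: cededc
  Read 'a': push. Stack: cededca
  Read 'a': matches stack top 'a' => pop. Stack: cededc
  Read 'e': push. Stack: cededce
  Read 'b': push. Stack: cededceb
Final stack: "cededceb" (length 8)

8


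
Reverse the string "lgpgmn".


Input: lgpgmn
Reading characters right to left:
  Position 5: 'n'
  Position 4: 'm'
  Position 3: 'g'
  Position 2: 'p'
  Position 1: 'g'
  Position 0: 'l'
Reversed: nmgpgl

nmgpgl


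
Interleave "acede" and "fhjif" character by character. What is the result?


Interleaving "acede" and "fhjif":
  Position 0: 'a' from first, 'f' from second => "af"
  Position 1: 'c' from first, 'h' from second => "ch"
  Position 2: 'e' from first, 'j' from second => "ej"
  Position 3: 'd' from first, 'i' from second => "di"
  Position 4: 'e' from first, 'f' from second => "ef"
Result: afchejdief

afchejdief


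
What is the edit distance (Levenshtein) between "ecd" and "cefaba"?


Computing edit distance: "ecd" -> "cefaba"
DP table:
           c    e    f    a    b    a
      0    1    2    3    4    5    6
  e   1    1    1    2    3    4    5
  c   2    1    2    2    3    4    5
  d   3    2    2    3    3    4    5
Edit distance = dp[3][6] = 5

5


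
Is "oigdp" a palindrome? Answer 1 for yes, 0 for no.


Input: oigdp
Reversed: pdgio
  Compare pos 0 ('o') with pos 4 ('p'): MISMATCH
  Compare pos 1 ('i') with pos 3 ('d'): MISMATCH
Result: not a palindrome

0


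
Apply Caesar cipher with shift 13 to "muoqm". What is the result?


Caesar cipher: shift "muoqm" by 13
  'm' (pos 12) + 13 = pos 25 = 'z'
  'u' (pos 20) + 13 = pos 7 = 'h'
  'o' (pos 14) + 13 = pos 1 = 'b'
  'q' (pos 16) + 13 = pos 3 = 'd'
  'm' (pos 12) + 13 = pos 25 = 'z'
Result: zhbdz

zhbdz


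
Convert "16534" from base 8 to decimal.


Input: "16534" in base 8
Positional expansion:
  Digit '1' (value 1) x 8^4 = 4096
  Digit '6' (value 6) x 8^3 = 3072
  Digit '5' (value 5) x 8^2 = 320
  Digit '3' (value 3) x 8^1 = 24
  Digit '4' (value 4) x 8^0 = 4
Sum = 7516

7516


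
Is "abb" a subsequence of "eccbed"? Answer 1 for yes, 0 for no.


Check if "abb" is a subsequence of "eccbed"
Greedy scan:
  Position 0 ('e'): no match needed
  Position 1 ('c'): no match needed
  Position 2 ('c'): no match needed
  Position 3 ('b'): no match needed
  Position 4 ('e'): no match needed
  Position 5 ('d'): no match needed
Only matched 0/3 characters => not a subsequence

0


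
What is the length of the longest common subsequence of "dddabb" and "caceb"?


LCS of "dddabb" and "caceb"
DP table:
           c    a    c    e    b
      0    0    0    0    0    0
  d   0    0    0    0    0    0
  d   0    0    0    0    0    0
  d   0    0    0    0    0    0
  a   0    0    1    1    1    1
  b   0    0    1    1    1    2
  b   0    0    1    1    1    2
LCS length = dp[6][5] = 2

2


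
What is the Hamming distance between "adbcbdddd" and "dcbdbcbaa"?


Comparing "adbcbdddd" and "dcbdbcbaa" position by position:
  Position 0: 'a' vs 'd' => differ
  Position 1: 'd' vs 'c' => differ
  Position 2: 'b' vs 'b' => same
  Position 3: 'c' vs 'd' => differ
  Position 4: 'b' vs 'b' => same
  Position 5: 'd' vs 'c' => differ
  Position 6: 'd' vs 'b' => differ
  Position 7: 'd' vs 'a' => differ
  Position 8: 'd' vs 'a' => differ
Total differences (Hamming distance): 7

7


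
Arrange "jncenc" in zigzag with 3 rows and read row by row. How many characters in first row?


Zigzag "jncenc" into 3 rows:
Placing characters:
  'j' => row 0
  'n' => row 1
  'c' => row 2
  'e' => row 1
  'n' => row 0
  'c' => row 1
Rows:
  Row 0: "jn"
  Row 1: "nec"
  Row 2: "c"
First row length: 2

2


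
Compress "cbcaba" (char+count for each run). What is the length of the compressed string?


Input: cbcaba
Runs:
  'c' x 1 => "c1"
  'b' x 1 => "b1"
  'c' x 1 => "c1"
  'a' x 1 => "a1"
  'b' x 1 => "b1"
  'a' x 1 => "a1"
Compressed: "c1b1c1a1b1a1"
Compressed length: 12

12


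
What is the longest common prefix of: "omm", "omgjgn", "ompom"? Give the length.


Words: omm, omgjgn, ompom
  Position 0: all 'o' => match
  Position 1: all 'm' => match
  Position 2: ('m', 'g', 'p') => mismatch, stop
LCP = "om" (length 2)

2


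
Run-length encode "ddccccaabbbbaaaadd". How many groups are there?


Input: ddccccaabbbbaaaadd
Scanning for consecutive runs:
  Group 1: 'd' x 2 (positions 0-1)
  Group 2: 'c' x 4 (positions 2-5)
  Group 3: 'a' x 2 (positions 6-7)
  Group 4: 'b' x 4 (positions 8-11)
  Group 5: 'a' x 4 (positions 12-15)
  Group 6: 'd' x 2 (positions 16-17)
Total groups: 6

6


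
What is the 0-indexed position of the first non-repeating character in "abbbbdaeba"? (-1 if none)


Input: abbbbdaeba
Character frequencies:
  'a': 3
  'b': 5
  'd': 1
  'e': 1
Scanning left to right for freq == 1:
  Position 0 ('a'): freq=3, skip
  Position 1 ('b'): freq=5, skip
  Position 2 ('b'): freq=5, skip
  Position 3 ('b'): freq=5, skip
  Position 4 ('b'): freq=5, skip
  Position 5 ('d'): unique! => answer = 5

5


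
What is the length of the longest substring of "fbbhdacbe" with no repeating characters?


Input: "fbbhdacbe"
Sliding window (track last position of each char):
  Position 0 ('f'): window [0,0] length 1 -- new best
  Position 1 ('b'): window [0,1] length 2 -- new best
  Position 2 ('b'): repeat (last at 1), move window start to 2
  Position 2 ('b'): window [2,2] length 1
  Position 3 ('h'): window [2,3] length 2
  Position 4 ('d'): window [2,4] length 3 -- new best
  Position 5 ('a'): window [2,5] length 4 -- new best
  Position 6 ('c'): window [2,6] length 5 -- new best
  Position 7 ('b'): repeat (last at 2), move window start to 3
  Position 7 ('b'): window [3,7] length 5
  Position 8 ('e'): window [3,8] length 6 -- new best
Longest substring with no repeats: "hdacbe" with length 6

6


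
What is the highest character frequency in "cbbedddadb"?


Input: cbbedddadb
Character counts:
  'a': 1
  'b': 3
  'c': 1
  'd': 4
  'e': 1
Maximum frequency: 4

4


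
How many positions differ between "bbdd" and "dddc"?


Comparing "bbdd" and "dddc" position by position:
  Position 0: 'b' vs 'd' => DIFFER
  Position 1: 'b' vs 'd' => DIFFER
  Position 2: 'd' vs 'd' => same
  Position 3: 'd' vs 'c' => DIFFER
Positions that differ: 3

3


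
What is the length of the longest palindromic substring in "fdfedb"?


Input: "fdfedb"
Checking substrings for palindromes:
  [0:3] "fdf" (len 3) => palindrome
Longest palindromic substring: "fdf" with length 3

3


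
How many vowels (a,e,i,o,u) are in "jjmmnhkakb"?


Input: jjmmnhkakb
Checking each character:
  'j' at position 0: consonant
  'j' at position 1: consonant
  'm' at position 2: consonant
  'm' at position 3: consonant
  'n' at position 4: consonant
  'h' at position 5: consonant
  'k' at position 6: consonant
  'a' at position 7: vowel (running total: 1)
  'k' at position 8: consonant
  'b' at position 9: consonant
Total vowels: 1

1


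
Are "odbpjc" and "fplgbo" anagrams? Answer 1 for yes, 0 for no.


Strings: "odbpjc", "fplgbo"
Sorted first:  bcdjop
Sorted second: bfglop
Differ at position 1: 'c' vs 'f' => not anagrams

0


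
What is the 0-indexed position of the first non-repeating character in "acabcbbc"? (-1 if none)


Input: acabcbbc
Character frequencies:
  'a': 2
  'b': 3
  'c': 3
Scanning left to right for freq == 1:
  Position 0 ('a'): freq=2, skip
  Position 1 ('c'): freq=3, skip
  Position 2 ('a'): freq=2, skip
  Position 3 ('b'): freq=3, skip
  Position 4 ('c'): freq=3, skip
  Position 5 ('b'): freq=3, skip
  Position 6 ('b'): freq=3, skip
  Position 7 ('c'): freq=3, skip
  No unique character found => answer = -1

-1


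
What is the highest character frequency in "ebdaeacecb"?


Input: ebdaeacecb
Character counts:
  'a': 2
  'b': 2
  'c': 2
  'd': 1
  'e': 3
Maximum frequency: 3

3


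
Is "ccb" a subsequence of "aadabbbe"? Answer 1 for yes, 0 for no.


Check if "ccb" is a subsequence of "aadabbbe"
Greedy scan:
  Position 0 ('a'): no match needed
  Position 1 ('a'): no match needed
  Position 2 ('d'): no match needed
  Position 3 ('a'): no match needed
  Position 4 ('b'): no match needed
  Position 5 ('b'): no match needed
  Position 6 ('b'): no match needed
  Position 7 ('e'): no match needed
Only matched 0/3 characters => not a subsequence

0


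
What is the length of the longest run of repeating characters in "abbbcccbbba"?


Input: "abbbcccbbba"
Scanning for longest run:
  Position 1 ('b'): new char, reset run to 1
  Position 2 ('b'): continues run of 'b', length=2
  Position 3 ('b'): continues run of 'b', length=3
  Position 4 ('c'): new char, reset run to 1
  Position 5 ('c'): continues run of 'c', length=2
  Position 6 ('c'): continues run of 'c', length=3
  Position 7 ('b'): new char, reset run to 1
  Position 8 ('b'): continues run of 'b', length=2
  Position 9 ('b'): continues run of 'b', length=3
  Position 10 ('a'): new char, reset run to 1
Longest run: 'b' with length 3

3


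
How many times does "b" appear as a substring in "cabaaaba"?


Searching for "b" in "cabaaaba"
Scanning each position:
  Position 0: "c" => no
  Position 1: "a" => no
  Position 2: "b" => MATCH
  Position 3: "a" => no
  Position 4: "a" => no
  Position 5: "a" => no
  Position 6: "b" => MATCH
  Position 7: "a" => no
Total occurrences: 2

2


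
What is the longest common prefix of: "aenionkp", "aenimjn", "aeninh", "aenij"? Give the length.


Words: aenionkp, aenimjn, aeninh, aenij
  Position 0: all 'a' => match
  Position 1: all 'e' => match
  Position 2: all 'n' => match
  Position 3: all 'i' => match
  Position 4: ('o', 'm', 'n', 'j') => mismatch, stop
LCP = "aeni" (length 4)

4


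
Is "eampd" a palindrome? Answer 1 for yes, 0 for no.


Input: eampd
Reversed: dpmae
  Compare pos 0 ('e') with pos 4 ('d'): MISMATCH
  Compare pos 1 ('a') with pos 3 ('p'): MISMATCH
Result: not a palindrome

0


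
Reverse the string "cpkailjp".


Input: cpkailjp
Reading characters right to left:
  Position 7: 'p'
  Position 6: 'j'
  Position 5: 'l'
  Position 4: 'i'
  Position 3: 'a'
  Position 2: 'k'
  Position 1: 'p'
  Position 0: 'c'
Reversed: pjliakpc

pjliakpc


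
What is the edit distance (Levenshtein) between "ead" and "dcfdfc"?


Computing edit distance: "ead" -> "dcfdfc"
DP table:
           d    c    f    d    f    c
      0    1    2    3    4    5    6
  e   1    1    2    3    4    5    6
  a   2    2    2    3    4    5    6
  d   3    2    3    3    3    4    5
Edit distance = dp[3][6] = 5

5
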